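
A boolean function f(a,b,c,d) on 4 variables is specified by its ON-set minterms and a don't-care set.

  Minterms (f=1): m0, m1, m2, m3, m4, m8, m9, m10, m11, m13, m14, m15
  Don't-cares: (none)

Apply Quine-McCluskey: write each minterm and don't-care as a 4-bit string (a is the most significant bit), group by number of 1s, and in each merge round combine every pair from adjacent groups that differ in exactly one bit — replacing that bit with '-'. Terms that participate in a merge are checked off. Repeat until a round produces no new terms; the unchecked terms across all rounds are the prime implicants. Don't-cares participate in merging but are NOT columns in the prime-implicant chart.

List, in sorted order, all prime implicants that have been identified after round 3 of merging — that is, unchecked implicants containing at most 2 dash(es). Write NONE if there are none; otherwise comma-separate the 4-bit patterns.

0-00, 1--1, 1-1-

Round 0: 0000✓ 0001✓ 0010✓ 0011✓ 0100✓ 1000✓ 1001✓ 1010✓ 1011✓ 1101✓ 1110✓ 1111✓
Round 1: -000✓ -001✓ -010✓ -011✓ 0-00 00-0✓ 00-1✓ 000-✓ 001-✓ 1-01✓ 1-10✓ 1-11✓ 10-0✓ 10-1✓ 100-✓ 101-✓ 11-1✓ 111-✓
Round 2: -0-0✓ -0-1✓ -00-✓ -01-✓ 00--✓ 1--1 1-1- 10--✓
Round 3: -0--
PIs = {-0--, 0-00, 1--1, 1-1-}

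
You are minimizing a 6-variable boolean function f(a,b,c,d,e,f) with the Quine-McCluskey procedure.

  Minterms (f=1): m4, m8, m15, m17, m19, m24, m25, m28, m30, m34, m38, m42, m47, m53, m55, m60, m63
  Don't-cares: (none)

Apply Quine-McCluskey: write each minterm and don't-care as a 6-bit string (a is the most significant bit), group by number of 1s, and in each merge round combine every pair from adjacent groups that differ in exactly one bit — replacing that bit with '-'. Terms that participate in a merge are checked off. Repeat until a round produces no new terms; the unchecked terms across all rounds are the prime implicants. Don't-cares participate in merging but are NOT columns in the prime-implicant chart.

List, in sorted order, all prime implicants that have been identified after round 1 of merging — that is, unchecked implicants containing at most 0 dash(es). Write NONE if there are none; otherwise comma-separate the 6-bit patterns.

[col 0] 000100, 001000*, 001111*, 010001*, 010011*, 011000*, 011001*, 011100*, 011110*, 100010*, 100110*, 101010*, 101111*, 110101*, 110111*, 111100*, 111111*
[col 1] -01111, -11100, 0-1000, 01-001, 0100-1, 011-00, 01100-, 0111-0, 1-1111, 10-010, 100-10, 11-111, 1101-1
Prime implicants: -01111, -11100, 0-1000, 000100, 01-001, 0100-1, 011-00, 01100-, 0111-0, 1-1111, 10-010, 100-10, 11-111, 1101-1

000100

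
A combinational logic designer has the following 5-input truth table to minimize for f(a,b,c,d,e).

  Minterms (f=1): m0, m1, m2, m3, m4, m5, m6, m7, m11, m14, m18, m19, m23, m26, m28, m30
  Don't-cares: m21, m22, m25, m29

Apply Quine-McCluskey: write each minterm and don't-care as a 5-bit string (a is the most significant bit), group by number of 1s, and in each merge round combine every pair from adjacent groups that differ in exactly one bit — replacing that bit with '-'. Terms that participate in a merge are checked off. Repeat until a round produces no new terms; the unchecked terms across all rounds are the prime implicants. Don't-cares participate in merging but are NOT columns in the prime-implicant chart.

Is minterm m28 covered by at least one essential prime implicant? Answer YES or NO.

NO

size-2^0 implicants → 00000(✓)  00001(✓)  00010(✓)  00011(✓)  00100(✓)  00101(✓)  00110(✓)  00111(✓)  01011(✓)  01110(✓)  10010(✓)  10011(✓)  10101(✓)  10110(✓)  10111(✓)  11001(✓)  11010(✓)  11100(✓)  11101(✓)  11110(✓)
size-2^1 implicants → -0010(✓)  -0011(✓)  -0101(✓)  -0110(✓)  -0111(✓)  -1110(✓)  0-011  0-110(✓)  00-00(✓)  00-01(✓)  00-10(✓)  00-11(✓)  000-0(✓)  000-1(✓)  0000-(✓)  0001-(✓)  001-0(✓)  001-1(✓)  0010-(✓)  0011-(✓)  1-010(✓)  1-101  1-110(✓)  10-10(✓)  10-11(✓)  1001-(✓)  101-1(✓)  1011-(✓)  11-01  11-10(✓)  111-0  1110-
size-2^2 implicants → --110  -0-10(✓)  -0-11(✓)  -001-(✓)  -01-1  -011-(✓)  00--0(✓)  00--1(✓)  00-0-(✓)  00-1-(✓)  000--(✓)  001--(✓)  1--10  10-1-(✓)
size-2^3 implicants → -0-1-  00---
Unchecked terms (primes): --110, -0-1-, -01-1, 0-011, 00---, 1--10, 1-101, 11-01, 111-0, 1110-
Minterm coverage:
  m0 ⊆ 00--- [E]
  m1 ⊆ 00--- [E]
  m2 ⊆ -0-1-,00---
  m3 ⊆ -0-1-,0-011,00---
  m4 ⊆ 00--- [E]
  m5 ⊆ -01-1,00---
  m6 ⊆ --110,-0-1-,00---
  m7 ⊆ -0-1-,-01-1,00---
  m11 ⊆ 0-011 [E]
  m14 ⊆ --110 [E]
  m18 ⊆ -0-1-,1--10
  m19 ⊆ -0-1- [E]
  m23 ⊆ -0-1-,-01-1
  m26 ⊆ 1--10 [E]
  m28 ⊆ 111-0,1110-
  m30 ⊆ --110,1--10,111-0
E = {--110, -0-1-, 0-011, 00---, 1--10}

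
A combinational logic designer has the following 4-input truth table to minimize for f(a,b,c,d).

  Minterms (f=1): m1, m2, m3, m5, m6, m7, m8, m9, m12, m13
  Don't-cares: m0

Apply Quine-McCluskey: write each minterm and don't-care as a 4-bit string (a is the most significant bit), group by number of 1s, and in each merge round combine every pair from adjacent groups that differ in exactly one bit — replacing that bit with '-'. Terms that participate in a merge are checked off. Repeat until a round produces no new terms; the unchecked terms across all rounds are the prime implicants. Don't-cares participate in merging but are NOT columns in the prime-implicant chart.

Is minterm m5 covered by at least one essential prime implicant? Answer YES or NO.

Round 0: 0000✓ 0001✓ 0010✓ 0011✓ 0101✓ 0110✓ 0111✓ 1000✓ 1001✓ 1100✓ 1101✓
Round 1: -000✓ -001✓ -101✓ 0-01✓ 0-10✓ 0-11✓ 00-0✓ 00-1✓ 000-✓ 001-✓ 01-1✓ 011-✓ 1-00✓ 1-01✓ 100-✓ 110-✓
Round 2: --01 -00- 0--1 0-1- 00-- 1-0-
PIs = {--01, -00-, 0--1, 0-1-, 00--, 1-0-}
Coverage chart:
  m1: --01,-00-,0--1,00--
  m2: 0-1-,00--
  m3: 0--1,0-1-,00--
  m5: --01,0--1
  m6: 0-1- ←essential
  m7: 0--1,0-1-
  m8: -00-,1-0-
  m9: --01,-00-,1-0-
  m12: 1-0- ←essential
  m13: --01,1-0-
Essential: 0-1-, 1-0-

NO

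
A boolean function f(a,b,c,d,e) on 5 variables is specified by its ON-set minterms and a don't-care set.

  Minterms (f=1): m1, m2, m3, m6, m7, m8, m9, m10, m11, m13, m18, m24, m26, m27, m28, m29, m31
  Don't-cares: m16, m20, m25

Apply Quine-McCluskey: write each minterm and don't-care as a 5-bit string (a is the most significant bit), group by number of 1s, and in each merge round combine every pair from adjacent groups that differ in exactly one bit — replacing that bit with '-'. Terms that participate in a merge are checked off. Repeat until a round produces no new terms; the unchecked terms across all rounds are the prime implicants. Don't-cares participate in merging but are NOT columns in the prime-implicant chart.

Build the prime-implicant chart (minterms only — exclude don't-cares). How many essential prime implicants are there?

Round 0: 00001✓ 00010✓ 00011✓ 00110✓ 00111✓ 01000✓ 01001✓ 01010✓ 01011✓ 01101✓ 10000✓ 10010✓ 10100✓ 11000✓ 11001✓ 11010✓ 11011✓ 11100✓ 11101✓ 11111✓
Round 1: -0010✓ -1000✓ -1001✓ -1010✓ -1011✓ -1101✓ 0-001✓ 0-010✓ 0-011✓ 00-10✓ 00-11✓ 000-1✓ 0001-✓ 0011-✓ 01-01✓ 010-0✓ 010-1✓ 0100-✓ 0101-✓ 1-000✓ 1-010✓ 1-100✓ 10-00✓ 100-0✓ 11-00✓ 11-01✓ 11-11✓ 110-0✓ 110-1✓ 1100-✓ 1101-✓ 111-1✓ 1110-✓
Round 2: --010 -1-01 -10-0✓ -10-1✓ -100-✓ -101-✓ 0-0-1 0-01- 00-1- 010--✓ 1--00 1-0-0 11--1 11-0- 110--✓
Round 3: -10--
PIs = {--010, -1-01, -10--, 0-0-1, 0-01-, 00-1-, 1--00, 1-0-0, 11--1, 11-0-}
Coverage chart:
  m1: 0-0-1 ←essential
  m2: --010,0-01-,00-1-
  m3: 0-0-1,0-01-,00-1-
  m6: 00-1- ←essential
  m7: 00-1- ←essential
  m8: -10-- ←essential
  m9: -1-01,-10--,0-0-1
  m10: --010,-10--,0-01-
  m11: -10--,0-0-1,0-01-
  m13: -1-01 ←essential
  m18: --010,1-0-0
  m24: -10--,1--00,1-0-0,11-0-
  m26: --010,-10--,1-0-0
  m27: -10--,11--1
  m28: 1--00,11-0-
  m29: -1-01,11--1,11-0-
  m31: 11--1 ←essential
Essential: -1-01, -10--, 0-0-1, 00-1-, 11--1

5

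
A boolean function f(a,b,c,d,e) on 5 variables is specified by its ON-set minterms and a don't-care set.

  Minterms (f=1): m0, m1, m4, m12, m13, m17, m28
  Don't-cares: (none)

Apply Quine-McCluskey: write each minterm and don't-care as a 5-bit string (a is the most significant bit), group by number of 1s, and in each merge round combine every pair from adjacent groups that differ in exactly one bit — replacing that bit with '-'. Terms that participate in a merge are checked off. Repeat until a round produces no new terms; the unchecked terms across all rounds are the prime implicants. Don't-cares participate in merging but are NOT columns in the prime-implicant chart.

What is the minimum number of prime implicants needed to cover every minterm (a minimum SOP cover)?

[col 0] 00000*, 00001*, 00100*, 01100*, 01101*, 10001*, 11100*
[col 1] -0001, -1100, 0-100, 00-00, 0000-, 0110-
Prime implicants: -0001, -1100, 0-100, 00-00, 0000-, 0110-
PI chart (minterm → PIs covering it):
  0 | 00-00,0000-
  1 | -0001,0000-
  4 | 0-100,00-00
  12 | -1100,0-100,0110-
  13 | 0110-  (sole → essential)
  17 | -0001  (sole → essential)
  28 | -1100  (sole → essential)
Essential prime implicants: -0001, -1100, 0110-
Petrick residual → 00-00
Minimum SOP uses 4 PIs: b'c'd'e + bcd'e' + a'b'd'e' + a'bcd'

4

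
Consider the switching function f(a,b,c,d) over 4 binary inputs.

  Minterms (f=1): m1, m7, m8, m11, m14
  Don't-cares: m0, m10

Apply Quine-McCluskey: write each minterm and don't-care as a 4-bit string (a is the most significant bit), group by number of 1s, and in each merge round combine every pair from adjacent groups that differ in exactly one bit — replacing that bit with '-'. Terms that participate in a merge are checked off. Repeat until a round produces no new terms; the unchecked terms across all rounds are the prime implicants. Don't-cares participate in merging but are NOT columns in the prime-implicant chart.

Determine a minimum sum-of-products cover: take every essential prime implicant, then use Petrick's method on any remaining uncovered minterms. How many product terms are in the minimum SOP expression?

size-2^0 implicants → 0000(✓)  0001(✓)  0111  1000(✓)  1010(✓)  1011(✓)  1110(✓)
size-2^1 implicants → -000  000-  1-10  10-0  101-
Unchecked terms (primes): -000, 000-, 0111, 1-10, 10-0, 101-
Minterm coverage:
  m1 ⊆ 000- [E]
  m7 ⊆ 0111 [E]
  m8 ⊆ -000,10-0
  m11 ⊆ 101- [E]
  m14 ⊆ 1-10 [E]
E = {000-, 0111, 1-10, 101-}
Petrick residual → -000
Cover = b'c'd' + a'b'c' + a'bcd + acd' + ab'c  |cover|=5

5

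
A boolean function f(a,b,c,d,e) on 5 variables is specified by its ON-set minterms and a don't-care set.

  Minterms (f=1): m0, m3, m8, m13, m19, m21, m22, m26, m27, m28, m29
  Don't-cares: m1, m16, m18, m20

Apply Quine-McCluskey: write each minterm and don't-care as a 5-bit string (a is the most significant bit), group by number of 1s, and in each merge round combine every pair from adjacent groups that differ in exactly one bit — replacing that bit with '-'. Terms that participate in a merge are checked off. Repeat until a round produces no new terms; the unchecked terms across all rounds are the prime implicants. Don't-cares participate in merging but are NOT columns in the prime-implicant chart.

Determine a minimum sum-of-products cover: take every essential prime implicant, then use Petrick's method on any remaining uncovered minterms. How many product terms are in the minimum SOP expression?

6

size-2^0 implicants → 00000(✓)  00001(✓)  00011(✓)  01000(✓)  01101(✓)  10000(✓)  10010(✓)  10011(✓)  10100(✓)  10101(✓)  10110(✓)  11010(✓)  11011(✓)  11100(✓)  11101(✓)
size-2^1 implicants → -0000  -0011  -1101  0-000  000-1  0000-  1-010(✓)  1-011(✓)  1-100(✓)  1-101(✓)  10-00(✓)  10-10(✓)  100-0(✓)  1001-(✓)  101-0(✓)  1010-(✓)  1101-(✓)  1110-(✓)
size-2^2 implicants → 1-01-  1-10-  10--0
Unchecked terms (primes): -0000, -0011, -1101, 0-000, 000-1, 0000-, 1-01-, 1-10-, 10--0
Minterm coverage:
  m0 ⊆ -0000,0-000,0000-
  m3 ⊆ -0011,000-1
  m8 ⊆ 0-000 [E]
  m13 ⊆ -1101 [E]
  m19 ⊆ -0011,1-01-
  m21 ⊆ 1-10- [E]
  m22 ⊆ 10--0 [E]
  m26 ⊆ 1-01- [E]
  m27 ⊆ 1-01- [E]
  m28 ⊆ 1-10- [E]
  m29 ⊆ -1101,1-10-
E = {-1101, 0-000, 1-01-, 1-10-, 10--0}
Petrick residual → -0011
Cover = b'c'de + bcd'e + a'c'd'e' + ac'd + acd' + ab'e'  |cover|=6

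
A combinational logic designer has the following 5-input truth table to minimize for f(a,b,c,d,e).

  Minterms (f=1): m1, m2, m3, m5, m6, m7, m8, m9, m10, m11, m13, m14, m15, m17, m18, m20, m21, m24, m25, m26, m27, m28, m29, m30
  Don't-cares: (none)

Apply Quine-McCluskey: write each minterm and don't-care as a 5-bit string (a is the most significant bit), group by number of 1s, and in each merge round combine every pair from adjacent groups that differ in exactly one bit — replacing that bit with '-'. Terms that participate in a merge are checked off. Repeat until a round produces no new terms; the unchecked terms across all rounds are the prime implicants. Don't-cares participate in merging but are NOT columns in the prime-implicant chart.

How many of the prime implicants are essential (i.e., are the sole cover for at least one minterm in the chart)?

[col 0] 00001*, 00010*, 00011*, 00101*, 00110*, 00111*, 01000*, 01001*, 01010*, 01011*, 01101*, 01110*, 01111*, 10001*, 10010*, 10100*, 10101*, 11000*, 11001*, 11010*, 11011*, 11100*, 11101*, 11110*
[col 1] -0001*, -0010*, -0101*, -1000*, -1001*, -1010*, -1011*, -1101*, -1110*, 0-001*, 0-010*, 0-011*, 0-101*, 0-110*, 0-111*, 00-01*, 00-10*, 00-11*, 000-1*, 0001-*, 001-1*, 0011-*, 01-01*, 01-10*, 01-11*, 010-0*, 010-1*, 0100-*, 0101-*, 011-1*, 0111-*, 1-001*, 1-010*, 1-100*, 1-101*, 10-01*, 1010-*, 11-00*, 11-01*, 11-10*, 110-0*, 110-1*, 1100-*, 1101-*, 111-0*, 1110-*
[col 2] --001*, --010, --101*, -0-01*, -1-01*, -1-10, -10-0*, -10-1*, -100-*, -101-*, 0--01*, 0--10*, 0--11*, 0-0-1*, 0-01-*, 0-1-1*, 0-11-*, 00--1*, 00-1-*, 01--1*, 01-1-*, 010--*, 1--01*, 1-10-, 11--0, 11-0-, 110--*
[col 3] ---01, -10--, 0---1, 0--1-
Prime implicants: ---01, --010, -1-10, -10--, 0---1, 0--1-, 1-10-, 11--0, 11-0-
PI chart (minterm → PIs covering it):
  1 | ---01,0---1
  2 | --010,0--1-
  3 | 0---1,0--1-
  5 | ---01,0---1
  6 | 0--1-  (sole → essential)
  7 | 0---1,0--1-
  8 | -10--  (sole → essential)
  9 | ---01,-10--,0---1
  10 | --010,-1-10,-10--,0--1-
  11 | -10--,0---1,0--1-
  13 | ---01,0---1
  14 | -1-10,0--1-
  15 | 0---1,0--1-
  17 | ---01  (sole → essential)
  18 | --010  (sole → essential)
  20 | 1-10-  (sole → essential)
  21 | ---01,1-10-
  24 | -10--,11--0,11-0-
  25 | ---01,-10--,11-0-
  26 | --010,-1-10,-10--,11--0
  27 | -10--  (sole → essential)
  28 | 1-10-,11--0,11-0-
  29 | ---01,1-10-,11-0-
  30 | -1-10,11--0
Essential prime implicants: ---01, --010, -10--, 0--1-, 1-10-

5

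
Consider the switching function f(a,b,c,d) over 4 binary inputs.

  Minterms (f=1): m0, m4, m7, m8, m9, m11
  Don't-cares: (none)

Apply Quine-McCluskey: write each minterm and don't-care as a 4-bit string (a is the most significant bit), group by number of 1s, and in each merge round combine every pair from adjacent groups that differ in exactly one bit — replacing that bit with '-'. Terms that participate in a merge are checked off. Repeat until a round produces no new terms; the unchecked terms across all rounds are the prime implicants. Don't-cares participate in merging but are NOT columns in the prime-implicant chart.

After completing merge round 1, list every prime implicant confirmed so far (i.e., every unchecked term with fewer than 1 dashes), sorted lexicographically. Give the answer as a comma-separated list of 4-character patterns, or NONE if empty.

Round 0: 0000✓ 0100✓ 0111 1000✓ 1001✓ 1011✓
Round 1: -000 0-00 10-1 100-
PIs = {-000, 0-00, 0111, 10-1, 100-}

0111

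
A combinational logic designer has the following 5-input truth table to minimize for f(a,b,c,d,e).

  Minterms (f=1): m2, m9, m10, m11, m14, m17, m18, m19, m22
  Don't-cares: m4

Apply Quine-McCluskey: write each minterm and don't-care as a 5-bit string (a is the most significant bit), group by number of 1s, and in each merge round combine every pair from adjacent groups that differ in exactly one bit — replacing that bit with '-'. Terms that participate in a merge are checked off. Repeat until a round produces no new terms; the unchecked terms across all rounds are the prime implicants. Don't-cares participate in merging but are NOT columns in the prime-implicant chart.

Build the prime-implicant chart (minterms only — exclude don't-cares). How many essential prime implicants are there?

4

[col 0] 00010*, 00100, 01001*, 01010*, 01011*, 01110*, 10001*, 10010*, 10011*, 10110*
[col 1] -0010, 0-010, 01-10, 010-1, 0101-, 10-10, 100-1, 1001-
Prime implicants: -0010, 0-010, 00100, 01-10, 010-1, 0101-, 10-10, 100-1, 1001-
PI chart (minterm → PIs covering it):
  2 | -0010,0-010
  9 | 010-1  (sole → essential)
  10 | 0-010,01-10,0101-
  11 | 010-1,0101-
  14 | 01-10  (sole → essential)
  17 | 100-1  (sole → essential)
  18 | -0010,10-10,1001-
  19 | 100-1,1001-
  22 | 10-10  (sole → essential)
Essential prime implicants: 01-10, 010-1, 10-10, 100-1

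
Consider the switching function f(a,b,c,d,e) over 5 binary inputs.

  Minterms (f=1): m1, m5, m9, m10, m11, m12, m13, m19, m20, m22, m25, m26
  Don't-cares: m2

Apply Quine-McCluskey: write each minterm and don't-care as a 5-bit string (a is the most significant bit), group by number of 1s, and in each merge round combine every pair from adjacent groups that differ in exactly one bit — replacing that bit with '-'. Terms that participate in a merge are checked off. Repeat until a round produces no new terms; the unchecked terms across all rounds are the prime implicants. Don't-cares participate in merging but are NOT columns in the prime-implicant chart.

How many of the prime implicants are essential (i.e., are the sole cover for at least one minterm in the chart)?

6

Round 0: 00001✓ 00010✓ 00101✓ 01001✓ 01010✓ 01011✓ 01100✓ 01101✓ 10011 10100✓ 10110✓ 11001✓ 11010✓
Round 1: -1001 -1010 0-001✓ 0-010 0-101✓ 00-01✓ 01-01✓ 010-1 0101- 0110- 101-0
Round 2: 0--01
PIs = {-1001, -1010, 0--01, 0-010, 010-1, 0101-, 0110-, 10011, 101-0}
Coverage chart:
  m1: 0--01 ←essential
  m5: 0--01 ←essential
  m9: -1001,0--01,010-1
  m10: -1010,0-010,0101-
  m11: 010-1,0101-
  m12: 0110- ←essential
  m13: 0--01,0110-
  m19: 10011 ←essential
  m20: 101-0 ←essential
  m22: 101-0 ←essential
  m25: -1001 ←essential
  m26: -1010 ←essential
Essential: -1001, -1010, 0--01, 0110-, 10011, 101-0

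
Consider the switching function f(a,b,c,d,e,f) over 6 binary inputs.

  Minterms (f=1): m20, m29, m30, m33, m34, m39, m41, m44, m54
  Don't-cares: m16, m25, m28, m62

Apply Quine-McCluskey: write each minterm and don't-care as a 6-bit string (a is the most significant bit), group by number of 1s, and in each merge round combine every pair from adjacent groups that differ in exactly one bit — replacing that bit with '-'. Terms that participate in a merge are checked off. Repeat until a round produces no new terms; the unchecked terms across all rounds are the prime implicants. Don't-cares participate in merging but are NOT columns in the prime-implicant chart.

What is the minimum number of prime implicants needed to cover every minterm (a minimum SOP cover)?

8

Round 0: 010000✓ 010100✓ 011001✓ 011100✓ 011101✓ 011110✓ 100001✓ 100010 100111 101001✓ 101100 110110✓ 111110✓
Round 1: -11110 01-100 010-00 011-01 0111-0 01110- 10-001 11-110
PIs = {-11110, 01-100, 010-00, 011-01, 0111-0, 01110-, 10-001, 100010, 100111, 101100, 11-110}
Coverage chart:
  m20: 01-100,010-00
  m29: 011-01,01110-
  m30: -11110,0111-0
  m33: 10-001 ←essential
  m34: 100010 ←essential
  m39: 100111 ←essential
  m41: 10-001 ←essential
  m44: 101100 ←essential
  m54: 11-110 ←essential
Essential: 10-001, 100010, 100111, 101100, 11-110
Petrick residual → -11110, 01-100, 011-01
Min cover (8 terms): bcdef' + a'bde'f' + a'bce'f + ab'd'e'f + ab'c'd'ef' + ab'c'def + ab'cde'f' + abdef'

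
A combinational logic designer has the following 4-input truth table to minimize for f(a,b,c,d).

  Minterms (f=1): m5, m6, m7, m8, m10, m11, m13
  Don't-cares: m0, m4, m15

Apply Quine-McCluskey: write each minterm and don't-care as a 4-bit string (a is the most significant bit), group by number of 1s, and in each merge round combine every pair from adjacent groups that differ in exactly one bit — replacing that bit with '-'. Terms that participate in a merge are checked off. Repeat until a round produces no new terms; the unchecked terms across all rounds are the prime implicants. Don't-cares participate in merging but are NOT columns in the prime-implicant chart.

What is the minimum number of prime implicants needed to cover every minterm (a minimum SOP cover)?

4

[col 0] 0000*, 0100*, 0101*, 0110*, 0111*, 1000*, 1010*, 1011*, 1101*, 1111*
[col 1] -000, -101*, -111*, 0-00, 01-0*, 01-1*, 010-*, 011-*, 1-11, 10-0, 101-, 11-1*
[col 2] -1-1, 01--
Prime implicants: -000, -1-1, 0-00, 01--, 1-11, 10-0, 101-
PI chart (minterm → PIs covering it):
  5 | -1-1,01--
  6 | 01--  (sole → essential)
  7 | -1-1,01--
  8 | -000,10-0
  10 | 10-0,101-
  11 | 1-11,101-
  13 | -1-1  (sole → essential)
Essential prime implicants: -1-1, 01--
Petrick residual → -000, 101-
Minimum SOP uses 4 PIs: b'c'd' + bd + a'b + ab'c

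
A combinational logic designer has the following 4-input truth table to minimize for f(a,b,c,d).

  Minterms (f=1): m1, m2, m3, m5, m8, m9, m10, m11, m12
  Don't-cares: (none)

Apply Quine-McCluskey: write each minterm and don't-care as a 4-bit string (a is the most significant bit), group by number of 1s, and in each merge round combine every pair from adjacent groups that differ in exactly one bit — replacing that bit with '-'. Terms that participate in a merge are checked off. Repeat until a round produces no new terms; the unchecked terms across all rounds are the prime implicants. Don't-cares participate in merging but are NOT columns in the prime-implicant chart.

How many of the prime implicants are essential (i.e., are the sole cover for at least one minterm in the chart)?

3

Round 0: 0001✓ 0010✓ 0011✓ 0101✓ 1000✓ 1001✓ 1010✓ 1011✓ 1100✓
Round 1: -001✓ -010✓ -011✓ 0-01 00-1✓ 001-✓ 1-00 10-0✓ 10-1✓ 100-✓ 101-✓
Round 2: -0-1 -01- 10--
PIs = {-0-1, -01-, 0-01, 1-00, 10--}
Coverage chart:
  m1: -0-1,0-01
  m2: -01- ←essential
  m3: -0-1,-01-
  m5: 0-01 ←essential
  m8: 1-00,10--
  m9: -0-1,10--
  m10: -01-,10--
  m11: -0-1,-01-,10--
  m12: 1-00 ←essential
Essential: -01-, 0-01, 1-00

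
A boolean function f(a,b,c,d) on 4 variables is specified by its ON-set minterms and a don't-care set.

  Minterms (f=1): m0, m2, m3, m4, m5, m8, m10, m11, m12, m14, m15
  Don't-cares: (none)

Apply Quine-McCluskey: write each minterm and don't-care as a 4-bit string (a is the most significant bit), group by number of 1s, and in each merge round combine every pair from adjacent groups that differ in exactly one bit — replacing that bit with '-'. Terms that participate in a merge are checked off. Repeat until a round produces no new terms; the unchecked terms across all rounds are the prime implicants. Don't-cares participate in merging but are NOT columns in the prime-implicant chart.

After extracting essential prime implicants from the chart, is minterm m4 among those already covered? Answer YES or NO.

YES

Round 0: 0000✓ 0010✓ 0011✓ 0100✓ 0101✓ 1000✓ 1010✓ 1011✓ 1100✓ 1110✓ 1111✓
Round 1: -000✓ -010✓ -011✓ -100✓ 0-00✓ 00-0✓ 001-✓ 010- 1-00✓ 1-10✓ 1-11✓ 10-0✓ 101-✓ 11-0✓ 111-✓
Round 2: --00 -0-0 -01- 1--0 1-1-
PIs = {--00, -0-0, -01-, 010-, 1--0, 1-1-}
Coverage chart:
  m0: --00,-0-0
  m2: -0-0,-01-
  m3: -01- ←essential
  m4: --00,010-
  m5: 010- ←essential
  m8: --00,-0-0,1--0
  m10: -0-0,-01-,1--0,1-1-
  m11: -01-,1-1-
  m12: --00,1--0
  m14: 1--0,1-1-
  m15: 1-1- ←essential
Essential: -01-, 010-, 1-1-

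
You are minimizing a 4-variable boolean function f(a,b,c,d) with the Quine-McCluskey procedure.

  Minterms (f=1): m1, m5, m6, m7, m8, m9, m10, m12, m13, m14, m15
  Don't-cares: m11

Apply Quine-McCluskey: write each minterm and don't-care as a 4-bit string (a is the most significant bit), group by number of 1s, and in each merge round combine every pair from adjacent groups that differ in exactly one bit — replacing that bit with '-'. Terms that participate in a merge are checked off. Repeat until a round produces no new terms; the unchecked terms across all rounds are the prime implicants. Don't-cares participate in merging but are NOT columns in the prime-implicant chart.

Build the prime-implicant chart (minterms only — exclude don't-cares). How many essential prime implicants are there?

3

size-2^0 implicants → 0001(✓)  0101(✓)  0110(✓)  0111(✓)  1000(✓)  1001(✓)  1010(✓)  1011(✓)  1100(✓)  1101(✓)  1110(✓)  1111(✓)
size-2^1 implicants → -001(✓)  -101(✓)  -110(✓)  -111(✓)  0-01(✓)  01-1(✓)  011-(✓)  1-00(✓)  1-01(✓)  1-10(✓)  1-11(✓)  10-0(✓)  10-1(✓)  100-(✓)  101-(✓)  11-0(✓)  11-1(✓)  110-(✓)  111-(✓)
size-2^2 implicants → --01  -1-1  -11-  1--0(✓)  1--1(✓)  1-0-(✓)  1-1-(✓)  10--(✓)  11--(✓)
size-2^3 implicants → 1---
Unchecked terms (primes): --01, -1-1, -11-, 1---
Minterm coverage:
  m1 ⊆ --01 [E]
  m5 ⊆ --01,-1-1
  m6 ⊆ -11- [E]
  m7 ⊆ -1-1,-11-
  m8 ⊆ 1--- [E]
  m9 ⊆ --01,1---
  m10 ⊆ 1--- [E]
  m12 ⊆ 1--- [E]
  m13 ⊆ --01,-1-1,1---
  m14 ⊆ -11-,1---
  m15 ⊆ -1-1,-11-,1---
E = {--01, -11-, 1---}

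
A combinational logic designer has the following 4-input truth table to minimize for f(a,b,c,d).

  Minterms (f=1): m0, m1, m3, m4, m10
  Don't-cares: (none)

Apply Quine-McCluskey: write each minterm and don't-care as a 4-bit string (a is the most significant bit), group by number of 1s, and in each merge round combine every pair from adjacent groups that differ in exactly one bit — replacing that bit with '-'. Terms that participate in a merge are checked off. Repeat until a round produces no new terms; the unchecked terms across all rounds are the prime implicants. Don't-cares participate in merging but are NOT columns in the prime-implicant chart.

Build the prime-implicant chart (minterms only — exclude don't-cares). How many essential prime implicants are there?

3

[col 0] 0000*, 0001*, 0011*, 0100*, 1010
[col 1] 0-00, 00-1, 000-
Prime implicants: 0-00, 00-1, 000-, 1010
PI chart (minterm → PIs covering it):
  0 | 0-00,000-
  1 | 00-1,000-
  3 | 00-1  (sole → essential)
  4 | 0-00  (sole → essential)
  10 | 1010  (sole → essential)
Essential prime implicants: 0-00, 00-1, 1010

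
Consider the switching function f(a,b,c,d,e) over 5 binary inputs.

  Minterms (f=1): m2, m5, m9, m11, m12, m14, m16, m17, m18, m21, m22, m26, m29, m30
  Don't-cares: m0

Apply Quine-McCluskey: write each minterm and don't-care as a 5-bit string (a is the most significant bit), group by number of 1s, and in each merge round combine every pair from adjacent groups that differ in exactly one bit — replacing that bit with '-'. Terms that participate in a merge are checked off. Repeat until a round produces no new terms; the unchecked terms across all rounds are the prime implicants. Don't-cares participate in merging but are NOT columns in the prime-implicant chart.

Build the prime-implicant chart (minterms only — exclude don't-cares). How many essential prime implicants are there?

6

size-2^0 implicants → 00000(✓)  00010(✓)  00101(✓)  01001(✓)  01011(✓)  01100(✓)  01110(✓)  10000(✓)  10001(✓)  10010(✓)  10101(✓)  10110(✓)  11010(✓)  11101(✓)  11110(✓)
size-2^1 implicants → -0000(✓)  -0010(✓)  -0101  -1110  000-0(✓)  010-1  011-0  1-010(✓)  1-101  1-110(✓)  10-01  10-10(✓)  100-0(✓)  1000-  11-10(✓)
size-2^2 implicants → -00-0  1--10
Unchecked terms (primes): -00-0, -0101, -1110, 010-1, 011-0, 1--10, 1-101, 10-01, 1000-
Minterm coverage:
  m2 ⊆ -00-0 [E]
  m5 ⊆ -0101 [E]
  m9 ⊆ 010-1 [E]
  m11 ⊆ 010-1 [E]
  m12 ⊆ 011-0 [E]
  m14 ⊆ -1110,011-0
  m16 ⊆ -00-0,1000-
  m17 ⊆ 10-01,1000-
  m18 ⊆ -00-0,1--10
  m21 ⊆ -0101,1-101,10-01
  m22 ⊆ 1--10 [E]
  m26 ⊆ 1--10 [E]
  m29 ⊆ 1-101 [E]
  m30 ⊆ -1110,1--10
E = {-00-0, -0101, 010-1, 011-0, 1--10, 1-101}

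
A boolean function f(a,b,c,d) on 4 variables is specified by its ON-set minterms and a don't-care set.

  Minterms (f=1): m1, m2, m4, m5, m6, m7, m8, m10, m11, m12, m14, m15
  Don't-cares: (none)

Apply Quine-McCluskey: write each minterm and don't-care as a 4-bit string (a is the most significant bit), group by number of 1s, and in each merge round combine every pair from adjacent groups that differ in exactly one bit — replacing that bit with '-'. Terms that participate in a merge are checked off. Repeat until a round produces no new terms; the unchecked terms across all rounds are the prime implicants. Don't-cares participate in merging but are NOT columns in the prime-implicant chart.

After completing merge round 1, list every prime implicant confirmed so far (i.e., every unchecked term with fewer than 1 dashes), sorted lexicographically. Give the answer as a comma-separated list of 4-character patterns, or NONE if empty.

Round 0: 0001✓ 0010✓ 0100✓ 0101✓ 0110✓ 0111✓ 1000✓ 1010✓ 1011✓ 1100✓ 1110✓ 1111✓
Round 1: -010✓ -100✓ -110✓ -111✓ 0-01 0-10✓ 01-0✓ 01-1✓ 010-✓ 011-✓ 1-00✓ 1-10✓ 1-11✓ 10-0✓ 101-✓ 11-0✓ 111-✓
Round 2: --10 -1-0 -11- 01-- 1--0 1-1-
PIs = {--10, -1-0, -11-, 0-01, 01--, 1--0, 1-1-}

NONE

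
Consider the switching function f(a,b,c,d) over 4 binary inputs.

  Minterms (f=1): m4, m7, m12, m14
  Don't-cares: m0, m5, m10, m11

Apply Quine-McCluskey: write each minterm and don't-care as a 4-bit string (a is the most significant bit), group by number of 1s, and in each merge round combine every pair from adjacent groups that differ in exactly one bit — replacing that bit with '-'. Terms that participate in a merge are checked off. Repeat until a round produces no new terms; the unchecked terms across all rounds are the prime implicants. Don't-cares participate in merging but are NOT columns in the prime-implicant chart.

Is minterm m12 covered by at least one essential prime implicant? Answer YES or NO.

NO

Round 0: 0000✓ 0100✓ 0101✓ 0111✓ 1010✓ 1011✓ 1100✓ 1110✓
Round 1: -100 0-00 01-1 010- 1-10 101- 11-0
PIs = {-100, 0-00, 01-1, 010-, 1-10, 101-, 11-0}
Coverage chart:
  m4: -100,0-00,010-
  m7: 01-1 ←essential
  m12: -100,11-0
  m14: 1-10,11-0
Essential: 01-1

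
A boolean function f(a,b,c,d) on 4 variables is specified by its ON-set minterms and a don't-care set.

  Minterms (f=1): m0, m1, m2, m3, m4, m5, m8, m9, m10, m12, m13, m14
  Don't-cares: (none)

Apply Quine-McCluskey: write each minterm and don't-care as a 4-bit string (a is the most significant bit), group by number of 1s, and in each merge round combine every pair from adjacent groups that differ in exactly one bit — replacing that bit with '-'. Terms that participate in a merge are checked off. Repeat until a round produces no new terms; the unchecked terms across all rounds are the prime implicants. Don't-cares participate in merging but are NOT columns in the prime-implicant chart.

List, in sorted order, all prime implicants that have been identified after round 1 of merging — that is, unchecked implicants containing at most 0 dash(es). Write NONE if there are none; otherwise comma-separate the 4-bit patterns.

NONE

size-2^0 implicants → 0000(✓)  0001(✓)  0010(✓)  0011(✓)  0100(✓)  0101(✓)  1000(✓)  1001(✓)  1010(✓)  1100(✓)  1101(✓)  1110(✓)
size-2^1 implicants → -000(✓)  -001(✓)  -010(✓)  -100(✓)  -101(✓)  0-00(✓)  0-01(✓)  00-0(✓)  00-1(✓)  000-(✓)  001-(✓)  010-(✓)  1-00(✓)  1-01(✓)  1-10(✓)  10-0(✓)  100-(✓)  11-0(✓)  110-(✓)
size-2^2 implicants → --00(✓)  --01(✓)  -0-0  -00-(✓)  -10-(✓)  0-0-(✓)  00--  1--0  1-0-(✓)
size-2^3 implicants → --0-
Unchecked terms (primes): --0-, -0-0, 00--, 1--0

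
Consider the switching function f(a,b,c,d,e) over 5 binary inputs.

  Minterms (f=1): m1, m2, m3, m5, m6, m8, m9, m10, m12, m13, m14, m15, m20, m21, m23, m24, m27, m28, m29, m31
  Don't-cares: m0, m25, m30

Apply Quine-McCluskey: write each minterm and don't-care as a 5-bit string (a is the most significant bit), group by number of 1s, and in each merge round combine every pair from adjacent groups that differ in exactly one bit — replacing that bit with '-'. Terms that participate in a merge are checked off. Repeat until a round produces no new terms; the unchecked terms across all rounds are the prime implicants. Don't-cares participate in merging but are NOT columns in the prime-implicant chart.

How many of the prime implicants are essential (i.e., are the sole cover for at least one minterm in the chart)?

7

Round 0: 00000✓ 00001✓ 00010✓ 00011✓ 00101✓ 00110✓ 01000✓ 01001✓ 01010✓ 01100✓ 01101✓ 01110✓ 01111✓ 10100✓ 10101✓ 10111✓ 11000✓ 11001✓ 11011✓ 11100✓ 11101✓ 11110✓ 11111✓
Round 1: -0101✓ -1000✓ -1001✓ -1100✓ -1101✓ -1110✓ -1111✓ 0-000✓ 0-001✓ 0-010✓ 0-101✓ 0-110✓ 00-01✓ 00-10✓ 000-0✓ 000-1✓ 0000-✓ 0001-✓ 01-00✓ 01-01✓ 01-10✓ 010-0✓ 0100-✓ 011-0✓ 011-1✓ 0110-✓ 0111-✓ 1-100✓ 1-101✓ 1-111✓ 101-1✓ 1010-✓ 11-00✓ 11-01✓ 11-11✓ 110-1✓ 1100-✓ 111-0✓ 111-1✓ 1110-✓ 1111-✓
Round 2: --101 -1-00✓ -1-01✓ -100-✓ -11-0✓ -11-1✓ -110-✓ -111-✓ 0--01 0--10 0-0-0 0-00- 000-- 01--0 01-0-✓ 011--✓ 1-1-1 1-10- 11--1 11-0-✓ 111--✓
Round 3: -1-0- -11--
PIs = {--101, -1-0-, -11--, 0--01, 0--10, 0-0-0, 0-00-, 000--, 01--0, 1-1-1, 1-10-, 11--1}
Coverage chart:
  m1: 0--01,0-00-,000--
  m2: 0--10,0-0-0,000--
  m3: 000-- ←essential
  m5: --101,0--01
  m6: 0--10 ←essential
  m8: -1-0-,0-0-0,0-00-,01--0
  m9: -1-0-,0--01,0-00-
  m10: 0--10,0-0-0,01--0
  m12: -1-0-,-11--,01--0
  m13: --101,-1-0-,-11--,0--01
  m14: -11--,0--10,01--0
  m15: -11-- ←essential
  m20: 1-10- ←essential
  m21: --101,1-1-1,1-10-
  m23: 1-1-1 ←essential
  m24: -1-0- ←essential
  m27: 11--1 ←essential
  m28: -1-0-,-11--,1-10-
  m29: --101,-1-0-,-11--,1-1-1,1-10-,11--1
  m31: -11--,1-1-1,11--1
Essential: -1-0-, -11--, 0--10, 000--, 1-1-1, 1-10-, 11--1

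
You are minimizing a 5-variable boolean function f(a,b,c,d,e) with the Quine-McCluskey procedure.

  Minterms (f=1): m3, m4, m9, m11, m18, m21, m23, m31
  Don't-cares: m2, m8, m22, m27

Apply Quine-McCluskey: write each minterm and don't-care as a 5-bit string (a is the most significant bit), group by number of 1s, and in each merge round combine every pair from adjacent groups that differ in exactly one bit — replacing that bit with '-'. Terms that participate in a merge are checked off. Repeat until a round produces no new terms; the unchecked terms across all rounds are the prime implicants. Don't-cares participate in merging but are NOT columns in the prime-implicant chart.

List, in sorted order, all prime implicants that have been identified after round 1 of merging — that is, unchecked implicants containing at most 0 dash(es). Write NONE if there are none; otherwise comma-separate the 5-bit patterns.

00100

size-2^0 implicants → 00010(✓)  00011(✓)  00100  01000(✓)  01001(✓)  01011(✓)  10010(✓)  10101(✓)  10110(✓)  10111(✓)  11011(✓)  11111(✓)
size-2^1 implicants → -0010  -1011  0-011  0001-  010-1  0100-  1-111  10-10  101-1  1011-  11-11
Unchecked terms (primes): -0010, -1011, 0-011, 0001-, 00100, 010-1, 0100-, 1-111, 10-10, 101-1, 1011-, 11-11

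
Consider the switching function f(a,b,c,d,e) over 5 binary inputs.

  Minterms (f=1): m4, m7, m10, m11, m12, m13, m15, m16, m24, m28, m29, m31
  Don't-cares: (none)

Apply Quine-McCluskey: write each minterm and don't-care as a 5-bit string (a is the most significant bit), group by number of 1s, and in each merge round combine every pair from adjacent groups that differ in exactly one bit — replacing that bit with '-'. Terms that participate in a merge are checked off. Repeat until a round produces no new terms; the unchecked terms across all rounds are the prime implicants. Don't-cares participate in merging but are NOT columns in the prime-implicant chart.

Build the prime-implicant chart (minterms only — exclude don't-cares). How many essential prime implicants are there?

5

[col 0] 00100*, 00111*, 01010*, 01011*, 01100*, 01101*, 01111*, 10000*, 11000*, 11100*, 11101*, 11111*
[col 1] -1100*, -1101*, -1111*, 0-100, 0-111, 01-11, 0101-, 011-1*, 0110-*, 1-000, 11-00, 111-1*, 1110-*
[col 2] -11-1, -110-
Prime implicants: -11-1, -110-, 0-100, 0-111, 01-11, 0101-, 1-000, 11-00
PI chart (minterm → PIs covering it):
  4 | 0-100  (sole → essential)
  7 | 0-111  (sole → essential)
  10 | 0101-  (sole → essential)
  11 | 01-11,0101-
  12 | -110-,0-100
  13 | -11-1,-110-
  15 | -11-1,0-111,01-11
  16 | 1-000  (sole → essential)
  24 | 1-000,11-00
  28 | -110-,11-00
  29 | -11-1,-110-
  31 | -11-1  (sole → essential)
Essential prime implicants: -11-1, 0-100, 0-111, 0101-, 1-000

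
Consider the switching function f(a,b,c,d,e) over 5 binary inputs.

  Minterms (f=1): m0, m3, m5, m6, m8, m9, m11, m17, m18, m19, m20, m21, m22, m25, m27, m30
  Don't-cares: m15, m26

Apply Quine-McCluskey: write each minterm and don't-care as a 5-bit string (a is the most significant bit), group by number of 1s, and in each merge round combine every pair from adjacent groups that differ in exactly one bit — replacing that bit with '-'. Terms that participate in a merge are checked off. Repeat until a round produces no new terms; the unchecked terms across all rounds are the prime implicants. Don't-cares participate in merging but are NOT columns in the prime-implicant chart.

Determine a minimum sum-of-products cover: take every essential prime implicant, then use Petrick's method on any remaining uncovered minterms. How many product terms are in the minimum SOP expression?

8

size-2^0 implicants → 00000(✓)  00011(✓)  00101(✓)  00110(✓)  01000(✓)  01001(✓)  01011(✓)  01111(✓)  10001(✓)  10010(✓)  10011(✓)  10100(✓)  10101(✓)  10110(✓)  11001(✓)  11010(✓)  11011(✓)  11110(✓)
size-2^1 implicants → -0011(✓)  -0101  -0110  -1001(✓)  -1011(✓)  0-000  0-011(✓)  01-11  010-1(✓)  0100-  1-001(✓)  1-010(✓)  1-011(✓)  1-110(✓)  10-01  10-10(✓)  100-1(✓)  1001-(✓)  101-0  1010-  11-10(✓)  110-1(✓)  1101-(✓)
size-2^2 implicants → --011  -10-1  1--10  1-0-1  1-01-
Unchecked terms (primes): --011, -0101, -0110, -10-1, 0-000, 01-11, 0100-, 1--10, 1-0-1, 1-01-, 10-01, 101-0, 1010-
Minterm coverage:
  m0 ⊆ 0-000 [E]
  m3 ⊆ --011 [E]
  m5 ⊆ -0101 [E]
  m6 ⊆ -0110 [E]
  m8 ⊆ 0-000,0100-
  m9 ⊆ -10-1,0100-
  m11 ⊆ --011,-10-1,01-11
  m17 ⊆ 1-0-1,10-01
  m18 ⊆ 1--10,1-01-
  m19 ⊆ --011,1-0-1,1-01-
  m20 ⊆ 101-0,1010-
  m21 ⊆ -0101,10-01,1010-
  m22 ⊆ -0110,1--10,101-0
  m25 ⊆ -10-1,1-0-1
  m27 ⊆ --011,-10-1,1-0-1,1-01-
  m30 ⊆ 1--10 [E]
E = {--011, -0101, -0110, 0-000, 1--10}
Petrick residual → -10-1, 1-0-1, 101-0
Cover = c'de + b'cd'e + b'cde' + bc'e + a'c'd'e' + ade' + ac'e + ab'ce'  |cover|=8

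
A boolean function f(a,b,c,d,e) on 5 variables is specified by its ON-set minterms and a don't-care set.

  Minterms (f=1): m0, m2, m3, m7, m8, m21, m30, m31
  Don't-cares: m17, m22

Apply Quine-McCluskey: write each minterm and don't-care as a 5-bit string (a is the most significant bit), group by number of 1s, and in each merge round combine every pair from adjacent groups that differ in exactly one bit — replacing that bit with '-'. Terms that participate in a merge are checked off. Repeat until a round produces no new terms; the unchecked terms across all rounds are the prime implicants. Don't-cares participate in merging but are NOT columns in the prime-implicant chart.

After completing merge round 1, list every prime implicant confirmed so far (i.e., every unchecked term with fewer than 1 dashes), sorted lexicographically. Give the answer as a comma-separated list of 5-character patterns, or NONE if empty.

NONE

size-2^0 implicants → 00000(✓)  00010(✓)  00011(✓)  00111(✓)  01000(✓)  10001(✓)  10101(✓)  10110(✓)  11110(✓)  11111(✓)
size-2^1 implicants → 0-000  00-11  000-0  0001-  1-110  10-01  1111-
Unchecked terms (primes): 0-000, 00-11, 000-0, 0001-, 1-110, 10-01, 1111-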